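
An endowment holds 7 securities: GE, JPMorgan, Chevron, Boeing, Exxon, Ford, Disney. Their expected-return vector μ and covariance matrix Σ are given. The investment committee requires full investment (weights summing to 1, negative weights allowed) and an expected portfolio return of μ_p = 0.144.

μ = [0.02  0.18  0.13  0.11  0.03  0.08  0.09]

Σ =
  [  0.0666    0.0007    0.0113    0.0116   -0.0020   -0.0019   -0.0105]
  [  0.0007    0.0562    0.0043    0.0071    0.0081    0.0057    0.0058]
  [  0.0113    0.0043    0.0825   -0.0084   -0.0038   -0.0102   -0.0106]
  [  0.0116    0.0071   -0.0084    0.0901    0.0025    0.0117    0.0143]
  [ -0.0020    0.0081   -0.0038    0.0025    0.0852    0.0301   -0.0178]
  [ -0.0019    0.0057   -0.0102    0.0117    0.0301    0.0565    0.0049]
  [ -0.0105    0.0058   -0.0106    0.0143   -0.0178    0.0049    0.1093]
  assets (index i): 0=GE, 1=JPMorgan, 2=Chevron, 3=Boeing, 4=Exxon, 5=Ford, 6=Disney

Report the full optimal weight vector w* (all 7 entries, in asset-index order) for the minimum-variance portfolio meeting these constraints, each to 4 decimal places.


x=Σ⁻¹μ = [-0.0552  2.7833  1.7653  0.9078  -0.1930  1.3120  0.6326]
y=Σ⁻¹𝟙 = [13.9670  12.0591  13.5870  5.9707  9.4314  12.1573  11.3784]
a=μᵀx=0.985327  b=𝟙ᵀx=7.152655  c=𝟙ᵀy=78.550997  D=ac−b²=26.237912
λ₁=(c·0.144−b)/D = (78.550997·0.144−7.152655)/26.237912 = 0.158499
λ₂=(a−b·0.144)/D = (0.985327−7.152655·0.144)/26.237912 = -0.001702
w* = 0.158499·x + -0.001702·y:
  w_0 = 0.158499·-0.0552 + -0.001702·13.9670 = -0.0325  (GE)
  w_1 = 0.158499·2.7833 + -0.001702·12.0591 = 0.4206  (JPMorgan)
  w_2 = 0.158499·1.7653 + -0.001702·13.5870 = 0.2567  (Chevron)
  w_3 = 0.158499·0.9078 + -0.001702·5.9707 = 0.1337  (Boeing)
  w_4 = 0.158499·-0.1930 + -0.001702·9.4314 = -0.0466  (Exxon)
  w_5 = 0.158499·1.3120 + -0.001702·12.1573 = 0.1873  (Ford)
  w_6 = 0.158499·0.6326 + -0.001702·11.3784 = 0.0809  (Disney)
Σw_i=1.0000  μᵀw=0.1440
σ²=wᵀΣw=λ₁·μ_p+λ₂ = 0.158499·0.144 + -0.001702 = 0.021122 ≈ 0.0211

-0.0325  0.4206  0.2567  0.1337  -0.0466  0.1873  0.0809


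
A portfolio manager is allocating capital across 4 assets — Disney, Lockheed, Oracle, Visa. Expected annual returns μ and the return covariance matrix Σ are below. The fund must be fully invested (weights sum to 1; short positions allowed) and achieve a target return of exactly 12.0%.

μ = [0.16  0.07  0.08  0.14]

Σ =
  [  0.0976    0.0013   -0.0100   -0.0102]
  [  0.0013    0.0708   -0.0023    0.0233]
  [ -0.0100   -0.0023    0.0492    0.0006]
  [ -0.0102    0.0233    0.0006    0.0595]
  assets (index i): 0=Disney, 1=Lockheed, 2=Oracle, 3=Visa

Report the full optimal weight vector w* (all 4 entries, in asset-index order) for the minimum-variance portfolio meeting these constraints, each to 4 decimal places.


g=Σ⁻¹μ = [2.1213  0.1475  2.0319  2.6383]
h=Σ⁻¹𝟙 = [14.1122  9.6173  23.4575  15.2233]
a=μᵀg=0.881651  b=𝟙ᵀg=6.939023  c=𝟙ᵀh=62.410259  D=ac−b²=6.874046
λ₁=(c·0.120−b)/D = (62.410259·0.120−6.939023)/6.874046 = 0.080041
λ₂=(a−b·0.120)/D = (0.881651−6.939023·0.120)/6.874046 = 0.007124
w* = 0.080041·g + 0.007124·h:
  w_0 = 0.080041·2.1213 + 0.007124·14.1122 = 0.2703  (Disney)
  w_1 = 0.080041·0.1475 + 0.007124·9.6173 = 0.0803  (Lockheed)
  w_2 = 0.080041·2.0319 + 0.007124·23.4575 = 0.3297  (Oracle)
  w_3 = 0.080041·2.6383 + 0.007124·15.2233 = 0.3196  (Visa)
Σw_i=1.0000  μᵀw=0.1200
σ²=wᵀΣw=λ₁·μ_p+λ₂ = 0.080041·0.120 + 0.007124 = 0.016729 ≈ 0.0167

0.2703  0.0803  0.3297  0.3196


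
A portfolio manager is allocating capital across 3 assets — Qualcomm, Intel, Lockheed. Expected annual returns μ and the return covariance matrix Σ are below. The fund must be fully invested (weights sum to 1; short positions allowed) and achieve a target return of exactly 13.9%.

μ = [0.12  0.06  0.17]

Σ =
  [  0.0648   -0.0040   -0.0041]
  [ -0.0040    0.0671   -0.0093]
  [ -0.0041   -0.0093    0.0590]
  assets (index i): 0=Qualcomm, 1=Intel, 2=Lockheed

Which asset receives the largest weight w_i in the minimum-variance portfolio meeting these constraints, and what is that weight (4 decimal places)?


Lockheed (0.5469)

p=Σ⁻¹μ = [2.1493  1.4746  3.2632]
q=Σ⁻¹𝟙 = [17.9391  18.9075  21.1761]
a=μᵀp=0.901132  b=𝟙ᵀp=6.887077  c=𝟙ᵀq=58.022690  D=ac−b²=4.854254
λ₁=(c·0.139−b)/D = (58.022690·0.139−6.887077)/4.854254 = 0.242690
λ₂=(a−b·0.139)/D = (0.901132−6.887077·0.139)/4.854254 = -0.011572
w* = 0.242690·p + -0.011572·q:
  w_0 = 0.242690·2.1493 + -0.011572·17.9391 = 0.3140  (Qualcomm)
  w_1 = 0.242690·1.4746 + -0.011572·18.9075 = 0.1391  (Intel)
  w_2 = 0.242690·3.2632 + -0.011572·21.1761 = 0.5469  (Lockheed)
Σw_i=1.0000  μᵀw=0.1390
σ²=wᵀΣw=λ₁·μ_p+λ₂ = 0.242690·0.139 + -0.011572 = 0.022162 ≈ 0.0222


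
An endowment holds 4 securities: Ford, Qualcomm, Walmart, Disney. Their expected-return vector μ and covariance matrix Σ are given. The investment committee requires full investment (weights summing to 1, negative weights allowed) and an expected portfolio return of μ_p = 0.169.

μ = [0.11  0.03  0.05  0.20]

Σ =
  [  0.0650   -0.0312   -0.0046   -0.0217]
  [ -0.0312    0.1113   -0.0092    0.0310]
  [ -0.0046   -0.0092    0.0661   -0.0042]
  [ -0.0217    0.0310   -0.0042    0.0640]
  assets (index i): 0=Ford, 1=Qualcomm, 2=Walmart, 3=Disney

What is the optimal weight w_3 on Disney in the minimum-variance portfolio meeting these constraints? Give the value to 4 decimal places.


0.6330

x=Σ⁻¹μ = [3.2526  0.0987  1.2674  4.2632]
y=Σ⁻¹𝟙 = [30.1555  13.3532  20.4023  20.7205]
a=μᵀx=1.276763  b=𝟙ᵀx=8.881920  c=𝟙ᵀy=84.631548  D=ac−b²=29.165955
λ₁=(c·0.169−b)/D = (84.631548·0.169−8.881920)/29.165955 = 0.185861
λ₂=(a−b·0.169)/D = (1.276763−8.881920·0.169)/29.165955 = -0.007690
w* = 0.185861·x + -0.007690·y:
  w_0 = 0.185861·3.2526 + -0.007690·30.1555 = 0.3726  (Ford)
  w_1 = 0.185861·0.0987 + -0.007690·13.3532 = -0.0843  (Qualcomm)
  w_2 = 0.185861·1.2674 + -0.007690·20.4023 = 0.0787  (Walmart)
  w_3 = 0.185861·4.2632 + -0.007690·20.7205 = 0.6330  (Disney)
Σw_i=1.0000  μᵀw=0.1690
σ²=wᵀΣw=λ₁·μ_p+λ₂ = 0.185861·0.169 + -0.007690 = 0.023721 ≈ 0.0237


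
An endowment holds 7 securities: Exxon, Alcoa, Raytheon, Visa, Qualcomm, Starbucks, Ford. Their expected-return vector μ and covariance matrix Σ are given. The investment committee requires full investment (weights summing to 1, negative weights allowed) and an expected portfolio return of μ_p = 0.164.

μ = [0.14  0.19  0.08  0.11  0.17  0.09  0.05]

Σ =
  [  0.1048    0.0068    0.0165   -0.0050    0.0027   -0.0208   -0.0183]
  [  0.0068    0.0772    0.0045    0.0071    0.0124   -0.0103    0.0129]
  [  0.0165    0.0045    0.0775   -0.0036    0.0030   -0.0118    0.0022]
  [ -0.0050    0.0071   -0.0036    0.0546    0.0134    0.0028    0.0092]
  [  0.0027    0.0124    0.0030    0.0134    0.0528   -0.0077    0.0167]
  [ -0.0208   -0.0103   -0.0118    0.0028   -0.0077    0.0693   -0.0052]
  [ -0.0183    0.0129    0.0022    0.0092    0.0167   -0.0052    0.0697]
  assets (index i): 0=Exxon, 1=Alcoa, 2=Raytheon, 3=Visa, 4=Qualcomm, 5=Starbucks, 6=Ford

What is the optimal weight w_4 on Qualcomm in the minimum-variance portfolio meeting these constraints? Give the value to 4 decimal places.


u=Σ⁻¹μ = [1.5606  2.0521  0.9069  1.1559  2.6373  2.4818  0.1194]
v=Σ⁻¹𝟙 = [14.3927  8.8770  12.7610  13.0459  11.3315  23.9820  13.4325]
a=μᵀu=1.485742  b=𝟙ᵀu=10.913908  c=𝟙ᵀv=97.822714  D=ac−b²=26.225945
λ₁=(c·0.164−b)/D = (97.822714·0.164−10.913908)/26.225945 = 0.195570
λ₂=(a−b·0.164)/D = (1.485742−10.913908·0.164)/26.225945 = -0.011597
w* = 0.195570·u + -0.011597·v:
  w_0 = 0.195570·1.5606 + -0.011597·14.3927 = 0.1383  (Exxon)
  w_1 = 0.195570·2.0521 + -0.011597·8.8770 = 0.2984  (Alcoa)
  w_2 = 0.195570·0.9069 + -0.011597·12.7610 = 0.0294  (Raytheon)
  w_3 = 0.195570·1.1559 + -0.011597·13.0459 = 0.0748  (Visa)
  w_4 = 0.195570·2.6373 + -0.011597·11.3315 = 0.3844  (Qualcomm)
  w_5 = 0.195570·2.4818 + -0.011597·23.9820 = 0.2073  (Starbucks)
  w_6 = 0.195570·0.1194 + -0.011597·13.4325 = -0.1324  (Ford)
Σw_i=1.0000  μᵀw=0.1640
σ²=wᵀΣw=λ₁·μ_p+λ₂ = 0.195570·0.164 + -0.011597 = 0.020477 ≈ 0.0205

0.3844


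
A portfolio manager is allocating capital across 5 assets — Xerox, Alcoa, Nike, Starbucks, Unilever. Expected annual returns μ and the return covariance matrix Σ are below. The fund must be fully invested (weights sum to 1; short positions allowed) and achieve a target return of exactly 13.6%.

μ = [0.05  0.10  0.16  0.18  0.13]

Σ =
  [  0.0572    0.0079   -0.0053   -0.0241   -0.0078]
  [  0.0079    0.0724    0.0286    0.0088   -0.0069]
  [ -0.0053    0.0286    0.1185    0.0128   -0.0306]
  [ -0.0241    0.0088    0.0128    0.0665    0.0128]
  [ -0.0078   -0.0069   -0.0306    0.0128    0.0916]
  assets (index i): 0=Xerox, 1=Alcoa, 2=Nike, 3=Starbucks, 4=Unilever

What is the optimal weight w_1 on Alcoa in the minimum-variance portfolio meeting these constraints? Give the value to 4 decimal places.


0.0142

u=Σ⁻¹μ = [2.4374  0.3282  1.5169  2.9177  1.7505]
v=Σ⁻¹𝟙 = [27.8341  5.8575  9.8213  19.7156  14.2543]
a=μᵀu=1.150149  b=𝟙ᵀu=8.950718  c=𝟙ᵀv=77.482679  D=ac−b²=9.001302
λ₁=(c·0.136−b)/D = (77.482679·0.136−8.950718)/9.001302 = 0.176300
λ₂=(a−b·0.136)/D = (1.150149−8.950718·0.136)/9.001302 = -0.007460
w* = 0.176300·u + -0.007460·v:
  w_0 = 0.176300·2.4374 + -0.007460·27.8341 = 0.2221  (Xerox)
  w_1 = 0.176300·0.3282 + -0.007460·5.8575 = 0.0142  (Alcoa)
  w_2 = 0.176300·1.5169 + -0.007460·9.8213 = 0.1942  (Nike)
  w_3 = 0.176300·2.9177 + -0.007460·19.7156 = 0.3673  (Starbucks)
  w_4 = 0.176300·1.7505 + -0.007460·14.2543 = 0.2023  (Unilever)
Σw_i=1.0000  μᵀw=0.1360
σ²=wᵀΣw=λ₁·μ_p+λ₂ = 0.176300·0.136 + -0.007460 = 0.016517 ≈ 0.0165


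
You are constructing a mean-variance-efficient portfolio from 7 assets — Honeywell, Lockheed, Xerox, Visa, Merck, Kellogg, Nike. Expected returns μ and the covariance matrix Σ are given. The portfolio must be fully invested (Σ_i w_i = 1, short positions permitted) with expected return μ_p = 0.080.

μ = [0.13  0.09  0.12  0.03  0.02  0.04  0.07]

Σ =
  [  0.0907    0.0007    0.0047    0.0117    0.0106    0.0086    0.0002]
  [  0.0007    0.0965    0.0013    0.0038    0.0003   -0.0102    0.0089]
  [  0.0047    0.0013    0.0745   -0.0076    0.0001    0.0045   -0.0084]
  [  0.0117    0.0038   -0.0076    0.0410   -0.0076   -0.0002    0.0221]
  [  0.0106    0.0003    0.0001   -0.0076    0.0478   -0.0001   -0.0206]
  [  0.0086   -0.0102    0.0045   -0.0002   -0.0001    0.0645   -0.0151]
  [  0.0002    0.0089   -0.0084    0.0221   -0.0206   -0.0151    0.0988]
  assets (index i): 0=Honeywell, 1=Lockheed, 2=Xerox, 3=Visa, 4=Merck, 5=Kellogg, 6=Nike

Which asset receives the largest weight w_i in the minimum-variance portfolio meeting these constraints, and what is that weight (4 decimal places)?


Xerox (0.2344)

u=Σ⁻¹μ = [1.1766  0.8802  1.6060  0.2144  0.5928  0.7140  0.9481]
v=Σ⁻¹𝟙 = [1.6025  9.7897  16.0287  23.9064  30.5917  19.2532  14.5726]
a=μᵀu=0.538109  b=𝟙ᵀu=6.132079  c=𝟙ᵀv=115.744810  D=ac−b²=24.680900
λ₁=(c·0.080−b)/D = (115.744810·0.080−6.132079)/24.680900 = 0.126718
λ₂=(a−b·0.080)/D = (0.538109−6.132079·0.080)/24.680900 = 0.001926
w* = 0.126718·u + 0.001926·v:
  w_0 = 0.126718·1.1766 + 0.001926·1.6025 = 0.1522  (Honeywell)
  w_1 = 0.126718·0.8802 + 0.001926·9.7897 = 0.1304  (Lockheed)
  w_2 = 0.126718·1.6060 + 0.001926·16.0287 = 0.2344  (Xerox)
  w_3 = 0.126718·0.2144 + 0.001926·23.9064 = 0.0732  (Visa)
  w_4 = 0.126718·0.5928 + 0.001926·30.5917 = 0.1340  (Merck)
  w_5 = 0.126718·0.7140 + 0.001926·19.2532 = 0.1276  (Kellogg)
  w_6 = 0.126718·0.9481 + 0.001926·14.5726 = 0.1482  (Nike)
Σw_i=1.0000  μᵀw=0.0800
σ²=wᵀΣw=λ₁·μ_p+λ₂ = 0.126718·0.080 + 0.001926 = 0.012064 ≈ 0.0121


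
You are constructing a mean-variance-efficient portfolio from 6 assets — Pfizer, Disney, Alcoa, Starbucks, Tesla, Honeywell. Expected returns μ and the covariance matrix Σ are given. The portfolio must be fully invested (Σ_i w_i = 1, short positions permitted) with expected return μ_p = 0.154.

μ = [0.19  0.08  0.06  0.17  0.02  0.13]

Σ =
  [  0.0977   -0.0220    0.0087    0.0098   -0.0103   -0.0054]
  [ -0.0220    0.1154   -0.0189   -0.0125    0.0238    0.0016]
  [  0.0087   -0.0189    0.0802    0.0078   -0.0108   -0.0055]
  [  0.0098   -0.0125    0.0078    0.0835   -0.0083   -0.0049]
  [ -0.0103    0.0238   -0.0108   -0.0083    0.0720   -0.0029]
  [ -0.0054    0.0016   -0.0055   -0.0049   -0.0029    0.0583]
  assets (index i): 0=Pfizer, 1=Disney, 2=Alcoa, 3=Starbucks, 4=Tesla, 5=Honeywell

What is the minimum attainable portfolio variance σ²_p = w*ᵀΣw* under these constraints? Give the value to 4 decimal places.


0.0199

x=Σ⁻¹μ = [2.1647  1.3113  0.8869  2.1166  0.6393  2.6877]
y=Σ⁻¹𝟙 = [12.9823  11.4994  16.1892  13.5967  16.8085  21.5457]
a=μᵀx=1.291419  b=𝟙ᵀx=9.806481  c=𝟙ᵀy=92.621690  D=ac−b²=23.446345
λ₁=(c·0.154−b)/D = (92.621690·0.154−9.806481)/23.446345 = 0.190105
λ₂=(a−b·0.154)/D = (1.291419−9.806481·0.154)/23.446345 = -0.009331
w* = 0.190105·x + -0.009331·y:
  w_0 = 0.190105·2.1647 + -0.009331·12.9823 = 0.2904  (Pfizer)
  w_1 = 0.190105·1.3113 + -0.009331·11.4994 = 0.1420  (Disney)
  w_2 = 0.190105·0.8869 + -0.009331·16.1892 = 0.0175  (Alcoa)
  w_3 = 0.190105·2.1166 + -0.009331·13.5967 = 0.2755  (Starbucks)
  w_4 = 0.190105·0.6393 + -0.009331·16.8085 = -0.0353  (Tesla)
  w_5 = 0.190105·2.6877 + -0.009331·21.5457 = 0.3099  (Honeywell)
Σw_i=1.0000  μᵀw=0.1540
σ²=wᵀΣw=λ₁·μ_p+λ₂ = 0.190105·0.154 + -0.009331 = 0.019945 ≈ 0.0199


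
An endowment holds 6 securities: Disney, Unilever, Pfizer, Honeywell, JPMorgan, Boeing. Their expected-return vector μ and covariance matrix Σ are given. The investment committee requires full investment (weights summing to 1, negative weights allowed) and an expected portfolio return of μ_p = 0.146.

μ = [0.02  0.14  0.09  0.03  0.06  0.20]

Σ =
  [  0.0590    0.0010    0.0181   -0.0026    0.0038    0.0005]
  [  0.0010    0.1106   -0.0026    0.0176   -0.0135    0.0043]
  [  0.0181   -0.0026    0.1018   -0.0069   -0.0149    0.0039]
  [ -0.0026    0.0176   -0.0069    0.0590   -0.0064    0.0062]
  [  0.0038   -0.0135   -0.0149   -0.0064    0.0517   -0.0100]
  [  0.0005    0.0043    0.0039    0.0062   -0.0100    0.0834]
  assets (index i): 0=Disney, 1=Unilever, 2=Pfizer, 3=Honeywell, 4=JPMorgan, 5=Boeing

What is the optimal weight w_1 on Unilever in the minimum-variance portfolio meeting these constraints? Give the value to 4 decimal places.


x=Σ⁻¹μ = [-0.2341  1.4628  1.2355  0.2030  2.4328  2.5429]
y=Σ⁻¹𝟙 = [11.5722  9.4720  13.0411  17.9872  29.4684  13.0190]
a=μᵀx=0.971933  b=𝟙ᵀx=7.642756  c=𝟙ᵀy=94.560021  D=ac−b²=33.494308
λ₁=(c·0.146−b)/D = (94.560021·0.146−7.642756)/33.494308 = 0.184002
λ₂=(a−b·0.146)/D = (0.971933−7.642756·0.146)/33.494308 = -0.004297
w* = 0.184002·x + -0.004297·y:
  w_0 = 0.184002·-0.2341 + -0.004297·11.5722 = -0.0928  (Disney)
  w_1 = 0.184002·1.4628 + -0.004297·9.4720 = 0.2285  (Unilever)
  w_2 = 0.184002·1.2355 + -0.004297·13.0411 = 0.1713  (Pfizer)
  w_3 = 0.184002·0.2030 + -0.004297·17.9872 = -0.0399  (Honeywell)
  w_4 = 0.184002·2.4328 + -0.004297·29.4684 = 0.3210  (JPMorgan)
  w_5 = 0.184002·2.5429 + -0.004297·13.0190 = 0.4120  (Boeing)
Σw_i=1.0000  μᵀw=0.1460
σ²=wᵀΣw=λ₁·μ_p+λ₂ = 0.184002·0.146 + -0.004297 = 0.022568 ≈ 0.0226

0.2285


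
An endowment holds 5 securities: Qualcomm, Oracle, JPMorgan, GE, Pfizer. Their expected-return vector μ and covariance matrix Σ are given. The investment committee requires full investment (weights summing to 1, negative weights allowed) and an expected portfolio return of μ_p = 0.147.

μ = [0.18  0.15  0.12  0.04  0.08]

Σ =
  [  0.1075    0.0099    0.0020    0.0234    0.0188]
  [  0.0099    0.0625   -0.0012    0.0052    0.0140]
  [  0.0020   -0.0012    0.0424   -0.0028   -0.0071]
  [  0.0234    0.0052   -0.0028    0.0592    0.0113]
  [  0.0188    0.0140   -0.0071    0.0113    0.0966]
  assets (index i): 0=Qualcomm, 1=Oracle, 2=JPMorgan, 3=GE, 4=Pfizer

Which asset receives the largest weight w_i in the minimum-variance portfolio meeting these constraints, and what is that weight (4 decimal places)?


JPMorgan (0.4289)

g=Σ⁻¹μ = [1.3399  2.1377  2.9067  0.0060  0.4705]
h=Σ⁻¹𝟙 = [3.1065  13.0085  26.1042  14.2063  8.1189]
a=μᵀg=0.948513  b=𝟙ᵀg=6.860716  c=𝟙ᵀh=64.544438  D=ac−b²=14.151799
λ₁=(c·0.147−b)/D = (64.544438·0.147−6.860716)/14.151799 = 0.185652
λ₂=(a−b·0.147)/D = (0.948513−6.860716·0.147)/14.151799 = -0.004241
w* = 0.185652·g + -0.004241·h:
  w_0 = 0.185652·1.3399 + -0.004241·3.1065 = 0.2356  (Qualcomm)
  w_1 = 0.185652·2.1377 + -0.004241·13.0085 = 0.3417  (Oracle)
  w_2 = 0.185652·2.9067 + -0.004241·26.1042 = 0.4289  (JPMorgan)
  w_3 = 0.185652·0.0060 + -0.004241·14.2063 = -0.0591  (GE)
  w_4 = 0.185652·0.4705 + -0.004241·8.1189 = 0.0529  (Pfizer)
Σw_i=1.0000  μᵀw=0.1470
σ²=wᵀΣw=λ₁·μ_p+λ₂ = 0.185652·0.147 + -0.004241 = 0.023050 ≈ 0.0231


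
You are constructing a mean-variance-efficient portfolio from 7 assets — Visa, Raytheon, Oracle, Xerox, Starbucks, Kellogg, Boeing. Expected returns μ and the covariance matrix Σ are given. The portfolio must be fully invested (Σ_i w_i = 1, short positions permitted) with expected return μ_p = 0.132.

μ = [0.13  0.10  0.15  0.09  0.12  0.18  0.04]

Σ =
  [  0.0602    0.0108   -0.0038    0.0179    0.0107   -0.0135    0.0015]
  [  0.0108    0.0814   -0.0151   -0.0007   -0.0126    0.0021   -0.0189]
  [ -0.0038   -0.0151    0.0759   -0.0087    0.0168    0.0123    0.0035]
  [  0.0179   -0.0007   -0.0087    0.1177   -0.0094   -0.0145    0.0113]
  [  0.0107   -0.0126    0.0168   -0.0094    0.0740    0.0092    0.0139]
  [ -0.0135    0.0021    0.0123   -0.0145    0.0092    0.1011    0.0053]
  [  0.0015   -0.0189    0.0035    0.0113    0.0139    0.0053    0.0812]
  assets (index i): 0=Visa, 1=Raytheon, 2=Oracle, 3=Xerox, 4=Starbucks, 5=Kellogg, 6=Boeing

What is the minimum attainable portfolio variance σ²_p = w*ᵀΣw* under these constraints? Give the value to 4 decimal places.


x=Σ⁻¹μ = [1.9668  1.5171  1.9556  0.8883  0.9818  1.7951  0.3162]
y=Σ⁻¹𝟙 = [11.9626  17.4081  14.1334  8.5178  9.1953  9.1539  12.1801]
a=μᵀx=1.234258  b=𝟙ᵀx=9.420887  c=𝟙ᵀy=82.551098  D=ac−b²=13.136216
λ₁=(c·0.132−b)/D = (82.551098·0.132−9.420887)/13.136216 = 0.112350
λ₂=(a−b·0.132)/D = (1.234258−9.420887·0.132)/13.136216 = -0.000708
w* = 0.112350·x + -0.000708·y:
  w_0 = 0.112350·1.9668 + -0.000708·11.9626 = 0.2125  (Visa)
  w_1 = 0.112350·1.5171 + -0.000708·17.4081 = 0.1581  (Raytheon)
  w_2 = 0.112350·1.9556 + -0.000708·14.1334 = 0.2097  (Oracle)
  w_3 = 0.112350·0.8883 + -0.000708·8.5178 = 0.0938  (Xerox)
  w_4 = 0.112350·0.9818 + -0.000708·9.1953 = 0.1038  (Starbucks)
  w_5 = 0.112350·1.7951 + -0.000708·9.1539 = 0.1952  (Kellogg)
  w_6 = 0.112350·0.3162 + -0.000708·12.1801 = 0.0269  (Boeing)
Σw_i=1.0000  μᵀw=0.1320
σ²=wᵀΣw=λ₁·μ_p+λ₂ = 0.112350·0.132 + -0.000708 = 0.014122 ≈ 0.0141

0.0141


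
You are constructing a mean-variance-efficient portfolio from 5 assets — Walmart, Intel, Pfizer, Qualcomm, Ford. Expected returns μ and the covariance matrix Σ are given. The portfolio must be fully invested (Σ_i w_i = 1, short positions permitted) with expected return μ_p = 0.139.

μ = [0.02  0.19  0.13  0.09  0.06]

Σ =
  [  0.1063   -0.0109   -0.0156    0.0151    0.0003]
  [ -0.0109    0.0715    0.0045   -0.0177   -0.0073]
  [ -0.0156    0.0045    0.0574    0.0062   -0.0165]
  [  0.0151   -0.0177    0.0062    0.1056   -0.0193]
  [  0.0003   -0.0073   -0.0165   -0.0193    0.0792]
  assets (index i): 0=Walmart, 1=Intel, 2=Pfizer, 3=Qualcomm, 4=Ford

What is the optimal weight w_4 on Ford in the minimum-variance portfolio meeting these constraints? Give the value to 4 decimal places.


0.1519

u=Σ⁻¹μ = [0.6772  3.1650  2.6008  1.4899  1.9516]
v=Σ⁻¹𝟙 = [13.0538  20.1699  24.4828  13.7284  22.8819]
a=μᵀu=1.204190  b=𝟙ᵀu=9.884582  c=𝟙ᵀv=94.316767  D=ac−b²=15.870295
λ₁=(c·0.139−b)/D = (94.316767·0.139−9.884582)/15.870295 = 0.203238
λ₂=(a−b·0.139)/D = (1.204190−9.884582·0.139)/15.870295 = -0.010697
w* = 0.203238·u + -0.010697·v:
  w_0 = 0.203238·0.6772 + -0.010697·13.0538 = -0.0020  (Walmart)
  w_1 = 0.203238·3.1650 + -0.010697·20.1699 = 0.4275  (Intel)
  w_2 = 0.203238·2.6008 + -0.010697·24.4828 = 0.2667  (Pfizer)
  w_3 = 0.203238·1.4899 + -0.010697·13.7284 = 0.1560  (Qualcomm)
  w_4 = 0.203238·1.9516 + -0.010697·22.8819 = 0.1519  (Ford)
Σw_i=1.0000  μᵀw=0.1390
σ²=wᵀΣw=λ₁·μ_p+λ₂ = 0.203238·0.139 + -0.010697 = 0.017553 ≈ 0.0176


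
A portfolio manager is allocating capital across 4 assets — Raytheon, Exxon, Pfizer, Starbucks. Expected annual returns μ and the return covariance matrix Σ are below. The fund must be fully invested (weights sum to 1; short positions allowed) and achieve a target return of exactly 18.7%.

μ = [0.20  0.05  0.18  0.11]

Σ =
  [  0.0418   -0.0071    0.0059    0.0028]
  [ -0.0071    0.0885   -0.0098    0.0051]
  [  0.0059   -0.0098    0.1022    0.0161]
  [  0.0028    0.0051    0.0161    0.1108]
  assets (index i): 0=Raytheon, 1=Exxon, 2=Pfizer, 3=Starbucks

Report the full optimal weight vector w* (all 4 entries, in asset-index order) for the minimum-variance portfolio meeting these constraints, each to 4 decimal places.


x=Σ⁻¹μ = [4.7153  1.0740  1.4964  0.6067]
y=Σ⁻¹𝟙 = [24.6183  13.8594  8.6676  6.5058]
a=μᵀx=1.332852  b=𝟙ᵀx=7.892440  c=𝟙ᵀy=53.651070  D=ac−b²=9.218336
λ₁=(c·0.187−b)/D = (53.651070·0.187−7.892440)/9.218336 = 0.232180
λ₂=(a−b·0.187)/D = (1.332852−7.892440·0.187)/9.218336 = -0.015516
w* = 0.232180·x + -0.015516·y:
  w_0 = 0.232180·4.7153 + -0.015516·24.6183 = 0.7128  (Raytheon)
  w_1 = 0.232180·1.0740 + -0.015516·13.8594 = 0.0343  (Exxon)
  w_2 = 0.232180·1.4964 + -0.015516·8.6676 = 0.2130  (Pfizer)
  w_3 = 0.232180·0.6067 + -0.015516·6.5058 = 0.0399  (Starbucks)
Σw_i=1.0000  μᵀw=0.1870
σ²=wᵀΣw=λ₁·μ_p+λ₂ = 0.232180·0.187 + -0.015516 = 0.027901 ≈ 0.0279

0.7128  0.0343  0.2130  0.0399


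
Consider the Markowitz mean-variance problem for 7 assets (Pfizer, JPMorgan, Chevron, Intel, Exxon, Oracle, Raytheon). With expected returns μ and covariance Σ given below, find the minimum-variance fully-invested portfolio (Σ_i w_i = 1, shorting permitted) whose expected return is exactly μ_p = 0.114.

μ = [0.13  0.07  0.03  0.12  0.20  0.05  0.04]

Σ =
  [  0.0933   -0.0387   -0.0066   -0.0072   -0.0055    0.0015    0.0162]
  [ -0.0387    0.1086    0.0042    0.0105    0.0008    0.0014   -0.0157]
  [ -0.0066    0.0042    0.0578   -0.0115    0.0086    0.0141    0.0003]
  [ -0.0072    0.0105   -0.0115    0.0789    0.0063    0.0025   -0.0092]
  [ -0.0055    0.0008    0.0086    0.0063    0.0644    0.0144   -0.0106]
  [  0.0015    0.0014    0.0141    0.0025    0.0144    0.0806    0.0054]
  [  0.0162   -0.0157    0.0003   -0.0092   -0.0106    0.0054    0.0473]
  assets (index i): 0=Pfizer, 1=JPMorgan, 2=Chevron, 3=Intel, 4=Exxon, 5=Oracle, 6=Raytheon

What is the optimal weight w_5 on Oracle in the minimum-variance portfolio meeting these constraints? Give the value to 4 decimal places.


-0.0096

u=Σ⁻¹μ = [2.0505  1.4333  0.5130  1.5298  3.3931  -0.3006  1.7082]
v=Σ⁻¹𝟙 = [16.2464  16.5325  17.7721  16.3206  16.4911  3.4180  27.4321]
a=μᵀu=1.297786  b=𝟙ᵀu=10.327356  c=𝟙ᵀv=114.212857  D=ac−b²=41.569607
λ₁=(c·0.114−b)/D = (114.212857·0.114−10.327356)/41.569607 = 0.064781
λ₂=(a−b·0.114)/D = (1.297786−10.327356·0.114)/41.569607 = 0.002898
w* = 0.064781·u + 0.002898·v:
  w_0 = 0.064781·2.0505 + 0.002898·16.2464 = 0.1799  (Pfizer)
  w_1 = 0.064781·1.4333 + 0.002898·16.5325 = 0.1408  (JPMorgan)
  w_2 = 0.064781·0.5130 + 0.002898·17.7721 = 0.0847  (Chevron)
  w_3 = 0.064781·1.5298 + 0.002898·16.3206 = 0.1464  (Intel)
  w_4 = 0.064781·3.3931 + 0.002898·16.4911 = 0.2676  (Exxon)
  w_5 = 0.064781·-0.3006 + 0.002898·3.4180 = -0.0096  (Oracle)
  w_6 = 0.064781·1.7082 + 0.002898·27.4321 = 0.1902  (Raytheon)
Σw_i=1.0000  μᵀw=0.1140
σ²=wᵀΣw=λ₁·μ_p+λ₂ = 0.064781·0.114 + 0.002898 = 0.010283 ≈ 0.0103


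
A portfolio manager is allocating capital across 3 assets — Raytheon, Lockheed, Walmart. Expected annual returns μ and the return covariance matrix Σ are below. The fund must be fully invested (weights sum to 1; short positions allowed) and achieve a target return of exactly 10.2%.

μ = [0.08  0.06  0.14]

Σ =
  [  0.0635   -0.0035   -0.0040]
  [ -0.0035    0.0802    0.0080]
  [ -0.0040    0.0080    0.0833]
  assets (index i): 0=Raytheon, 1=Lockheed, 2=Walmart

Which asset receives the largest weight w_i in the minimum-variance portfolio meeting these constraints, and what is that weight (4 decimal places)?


Walmart (0.4296)

x=Σ⁻¹μ = [1.4014  0.6411  1.6864]
y=Σ⁻¹𝟙 = [17.1475  12.0530  11.6707]
a=μᵀx=0.386673  b=𝟙ᵀx=3.728875  c=𝟙ᵀy=40.871197  D=ac−b²=1.899262
λ₁=(c·0.102−b)/D = (40.871197·0.102−3.728875)/1.899262 = 0.231662
λ₂=(a−b·0.102)/D = (0.386673−3.728875·0.102)/1.899262 = 0.003331
w* = 0.231662·x + 0.003331·y:
  w_0 = 0.231662·1.4014 + 0.003331·17.1475 = 0.3818  (Raytheon)
  w_1 = 0.231662·0.6411 + 0.003331·12.0530 = 0.1887  (Lockheed)
  w_2 = 0.231662·1.6864 + 0.003331·11.6707 = 0.4296  (Walmart)
Σw_i=1.0000  μᵀw=0.1020
σ²=wᵀΣw=λ₁·μ_p+λ₂ = 0.231662·0.102 + 0.003331 = 0.026961 ≈ 0.0270


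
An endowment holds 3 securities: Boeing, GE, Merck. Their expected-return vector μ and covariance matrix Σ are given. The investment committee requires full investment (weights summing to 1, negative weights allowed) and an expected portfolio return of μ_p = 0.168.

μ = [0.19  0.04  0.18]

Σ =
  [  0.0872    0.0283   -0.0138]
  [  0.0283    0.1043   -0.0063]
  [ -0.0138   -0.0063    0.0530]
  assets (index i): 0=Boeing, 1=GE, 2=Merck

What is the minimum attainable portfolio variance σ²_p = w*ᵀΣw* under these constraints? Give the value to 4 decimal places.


x=Σ⁻¹μ = [2.8805  -0.1487  4.1286]
y=Σ⁻¹𝟙 = [12.6698  7.5431  23.0635]
a=μᵀx=1.284497  b=𝟙ᵀx=6.860413  c=𝟙ᵀy=43.276379  D=ac−b²=8.523119
λ₁=(c·0.168−b)/D = (43.276379·0.168−6.860413)/8.523119 = 0.048107
λ₂=(a−b·0.168)/D = (1.284497−6.860413·0.168)/8.523119 = 0.015481
w* = 0.048107·x + 0.015481·y:
  w_0 = 0.048107·2.8805 + 0.015481·12.6698 = 0.3347  (Boeing)
  w_1 = 0.048107·-0.1487 + 0.015481·7.5431 = 0.1096  (GE)
  w_2 = 0.048107·4.1286 + 0.015481·23.0635 = 0.5557  (Merck)
Σw_i=1.0000  μᵀw=0.1680
σ²=wᵀΣw=λ₁·μ_p+λ₂ = 0.048107·0.168 + 0.015481 = 0.023563 ≈ 0.0236

0.0236


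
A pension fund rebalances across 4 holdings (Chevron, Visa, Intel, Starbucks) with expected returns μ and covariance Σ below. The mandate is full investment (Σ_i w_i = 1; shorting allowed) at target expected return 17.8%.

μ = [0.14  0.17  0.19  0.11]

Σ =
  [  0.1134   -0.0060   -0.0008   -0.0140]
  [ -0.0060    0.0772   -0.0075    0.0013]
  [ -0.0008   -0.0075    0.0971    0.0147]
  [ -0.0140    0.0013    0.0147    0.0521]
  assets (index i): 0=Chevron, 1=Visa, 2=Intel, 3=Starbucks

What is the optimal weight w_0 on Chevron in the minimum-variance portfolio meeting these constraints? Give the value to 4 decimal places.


g=Σ⁻¹μ = [1.6206  2.4762  1.8648  1.9589]
h=Σ⁻¹𝟙 = [12.0683  14.3889  8.5316  19.6706]
a=μᵀg=1.217622  b=𝟙ᵀg=7.920440  c=𝟙ᵀh=54.659367  D=ac−b²=3.821109
λ₁=(c·0.178−b)/D = (54.659367·0.178−7.920440)/3.821109 = 0.473404
λ₂=(a−b·0.178)/D = (1.217622−7.920440·0.178)/3.821109 = -0.050304
w* = 0.473404·g + -0.050304·h:
  w_0 = 0.473404·1.6206 + -0.050304·12.0683 = 0.1601  (Chevron)
  w_1 = 0.473404·2.4762 + -0.050304·14.3889 = 0.4484  (Visa)
  w_2 = 0.473404·1.8648 + -0.050304·8.5316 = 0.4536  (Intel)
  w_3 = 0.473404·1.9589 + -0.050304·19.6706 = -0.0622  (Starbucks)
Σw_i=1.0000  μᵀw=0.1780
σ²=wᵀΣw=λ₁·μ_p+λ₂ = 0.473404·0.178 + -0.050304 = 0.033962 ≈ 0.0340

0.1601


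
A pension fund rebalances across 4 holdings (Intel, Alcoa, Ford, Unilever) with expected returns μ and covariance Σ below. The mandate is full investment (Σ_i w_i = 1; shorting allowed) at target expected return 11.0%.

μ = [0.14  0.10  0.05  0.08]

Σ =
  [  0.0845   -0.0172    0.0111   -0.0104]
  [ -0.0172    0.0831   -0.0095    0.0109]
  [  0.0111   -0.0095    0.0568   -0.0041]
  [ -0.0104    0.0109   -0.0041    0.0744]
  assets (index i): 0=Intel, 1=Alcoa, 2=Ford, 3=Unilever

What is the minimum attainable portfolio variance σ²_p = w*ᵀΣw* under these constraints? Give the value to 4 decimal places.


0.0218

g=Σ⁻¹μ = [2.0094  1.5606  0.8333  1.1734]
h=Σ⁻¹𝟙 = [14.2674  15.2241  18.3901  14.2182]
a=μᵀg=0.572924  b=𝟙ᵀg=5.576813  c=𝟙ᵀh=62.099850  D=ac−b²=4.477643
λ₁=(c·0.110−b)/D = (62.099850·0.110−5.576813)/4.477643 = 0.280096
λ₂=(a−b·0.110)/D = (0.572924−5.576813·0.110)/4.477643 = -0.009051
w* = 0.280096·g + -0.009051·h:
  w_0 = 0.280096·2.0094 + -0.009051·14.2674 = 0.4337  (Intel)
  w_1 = 0.280096·1.5606 + -0.009051·15.2241 = 0.2993  (Alcoa)
  w_2 = 0.280096·0.8333 + -0.009051·18.3901 = 0.0670  (Ford)
  w_3 = 0.280096·1.1734 + -0.009051·14.2182 = 0.2000  (Unilever)
Σw_i=1.0000  μᵀw=0.1100
σ²=wᵀΣw=λ₁·μ_p+λ₂ = 0.280096·0.110 + -0.009051 = 0.021760 ≈ 0.0218


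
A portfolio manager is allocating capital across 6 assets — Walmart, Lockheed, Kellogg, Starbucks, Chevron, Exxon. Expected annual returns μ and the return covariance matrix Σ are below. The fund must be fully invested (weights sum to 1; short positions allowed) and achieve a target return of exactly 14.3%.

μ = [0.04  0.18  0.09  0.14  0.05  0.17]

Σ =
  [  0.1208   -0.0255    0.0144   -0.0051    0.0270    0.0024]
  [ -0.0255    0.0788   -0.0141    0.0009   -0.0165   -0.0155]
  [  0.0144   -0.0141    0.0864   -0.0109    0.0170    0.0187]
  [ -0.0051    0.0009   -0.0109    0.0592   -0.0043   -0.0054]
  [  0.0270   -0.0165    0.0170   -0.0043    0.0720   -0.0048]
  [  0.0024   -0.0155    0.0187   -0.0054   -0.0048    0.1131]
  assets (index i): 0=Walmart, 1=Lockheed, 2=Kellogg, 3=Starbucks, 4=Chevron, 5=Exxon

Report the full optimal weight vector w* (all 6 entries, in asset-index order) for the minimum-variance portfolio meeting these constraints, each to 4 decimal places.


g=Σ⁻¹μ = [0.7038  3.3244  1.1682  2.8552  1.2163  1.9386]
h=Σ⁻¹𝟙 = [9.0672  22.8125  10.9961  21.5142  15.1804  11.6291]
a=μᵀg=1.521791  b=𝟙ᵀg=11.206533  c=𝟙ᵀh=91.199438  D=ac−b²=13.200072
λ₁=(c·0.143−b)/D = (91.199438·0.143−11.206533)/13.200072 = 0.139013
λ₂=(a−b·0.143)/D = (1.521791−11.206533·0.143)/13.200072 = -0.006117
w* = 0.139013·g + -0.006117·h:
  w_0 = 0.139013·0.7038 + -0.006117·9.0672 = 0.0424  (Walmart)
  w_1 = 0.139013·3.3244 + -0.006117·22.8125 = 0.3226  (Lockheed)
  w_2 = 0.139013·1.1682 + -0.006117·10.9961 = 0.0951  (Kellogg)
  w_3 = 0.139013·2.8552 + -0.006117·21.5142 = 0.2653  (Starbucks)
  w_4 = 0.139013·1.2163 + -0.006117·15.1804 = 0.0762  (Chevron)
  w_5 = 0.139013·1.9386 + -0.006117·11.6291 = 0.1984  (Exxon)
Σw_i=1.0000  μᵀw=0.1430
σ²=wᵀΣw=λ₁·μ_p+λ₂ = 0.139013·0.143 + -0.006117 = 0.013762 ≈ 0.0138

0.0424  0.3226  0.0951  0.2653  0.0762  0.1984


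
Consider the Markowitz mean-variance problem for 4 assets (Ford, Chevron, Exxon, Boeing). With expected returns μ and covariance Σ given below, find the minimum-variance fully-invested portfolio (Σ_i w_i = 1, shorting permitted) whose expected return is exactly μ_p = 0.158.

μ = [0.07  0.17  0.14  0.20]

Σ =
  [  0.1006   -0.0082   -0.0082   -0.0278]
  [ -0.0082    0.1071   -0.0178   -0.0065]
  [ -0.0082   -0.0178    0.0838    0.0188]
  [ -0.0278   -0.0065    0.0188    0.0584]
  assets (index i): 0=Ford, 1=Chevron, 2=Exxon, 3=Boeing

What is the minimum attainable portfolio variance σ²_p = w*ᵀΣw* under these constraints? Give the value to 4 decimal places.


0.0158

x=Σ⁻¹μ = [2.1691  2.2452  1.4053  4.2547]
y=Σ⁻¹𝟙 = [18.6205  14.1060  11.3919  23.8899]
a=μᵀx=1.581201  b=𝟙ᵀx=10.074300  c=𝟙ᵀy=68.008298  D=ac−b²=6.043284
λ₁=(c·0.158−b)/D = (68.008298·0.158−10.074300)/6.043284 = 0.111034
λ₂=(a−b·0.158)/D = (1.581201−10.074300·0.158)/6.043284 = -0.001744
w* = 0.111034·x + -0.001744·y:
  w_0 = 0.111034·2.1691 + -0.001744·18.6205 = 0.2084  (Ford)
  w_1 = 0.111034·2.2452 + -0.001744·14.1060 = 0.2247  (Chevron)
  w_2 = 0.111034·1.4053 + -0.001744·11.3919 = 0.1362  (Exxon)
  w_3 = 0.111034·4.2547 + -0.001744·23.8899 = 0.4308  (Boeing)
Σw_i=1.0000  μᵀw=0.1580
σ²=wᵀΣw=λ₁·μ_p+λ₂ = 0.111034·0.158 + -0.001744 = 0.015800 ≈ 0.0158


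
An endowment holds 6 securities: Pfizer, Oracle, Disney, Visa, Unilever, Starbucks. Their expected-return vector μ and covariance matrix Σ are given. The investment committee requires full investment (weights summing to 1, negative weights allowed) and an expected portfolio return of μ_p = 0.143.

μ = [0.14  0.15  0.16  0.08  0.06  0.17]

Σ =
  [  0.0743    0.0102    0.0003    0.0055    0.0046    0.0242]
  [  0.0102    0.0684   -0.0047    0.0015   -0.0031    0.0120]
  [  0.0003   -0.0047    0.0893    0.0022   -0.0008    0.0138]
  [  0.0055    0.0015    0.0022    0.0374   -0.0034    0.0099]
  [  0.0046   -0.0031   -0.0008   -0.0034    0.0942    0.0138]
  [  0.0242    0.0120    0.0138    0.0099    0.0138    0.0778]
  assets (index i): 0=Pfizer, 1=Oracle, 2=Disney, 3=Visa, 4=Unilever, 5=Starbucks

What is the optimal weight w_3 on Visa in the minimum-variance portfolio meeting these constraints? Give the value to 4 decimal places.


0.1244

g=Σ⁻¹μ = [1.1558  1.9704  1.7167  1.6014  0.5845  0.9097]
h=Σ⁻¹𝟙 = [8.6791  13.9385  11.2697  25.0860  11.5395  0.7659]
a=μᵀg=1.049873  b=𝟙ᵀg=7.938446  c=𝟙ᵀh=71.278674  D=ac−b²=11.814595
λ₁=(c·0.143−b)/D = (71.278674·0.143−7.938446)/11.814595 = 0.190815
λ₂=(a−b·0.143)/D = (1.049873−7.938446·0.143)/11.814595 = -0.007222
w* = 0.190815·g + -0.007222·h:
  w_0 = 0.190815·1.1558 + -0.007222·8.6791 = 0.1579  (Pfizer)
  w_1 = 0.190815·1.9704 + -0.007222·13.9385 = 0.2753  (Oracle)
  w_2 = 0.190815·1.7167 + -0.007222·11.2697 = 0.2462  (Disney)
  w_3 = 0.190815·1.6014 + -0.007222·25.0860 = 0.1244  (Visa)
  w_4 = 0.190815·0.5845 + -0.007222·11.5395 = 0.0282  (Unilever)
  w_5 = 0.190815·0.9097 + -0.007222·0.7659 = 0.1681  (Starbucks)
Σw_i=1.0000  μᵀw=0.1430
σ²=wᵀΣw=λ₁·μ_p+λ₂ = 0.190815·0.143 + -0.007222 = 0.020065 ≈ 0.0201


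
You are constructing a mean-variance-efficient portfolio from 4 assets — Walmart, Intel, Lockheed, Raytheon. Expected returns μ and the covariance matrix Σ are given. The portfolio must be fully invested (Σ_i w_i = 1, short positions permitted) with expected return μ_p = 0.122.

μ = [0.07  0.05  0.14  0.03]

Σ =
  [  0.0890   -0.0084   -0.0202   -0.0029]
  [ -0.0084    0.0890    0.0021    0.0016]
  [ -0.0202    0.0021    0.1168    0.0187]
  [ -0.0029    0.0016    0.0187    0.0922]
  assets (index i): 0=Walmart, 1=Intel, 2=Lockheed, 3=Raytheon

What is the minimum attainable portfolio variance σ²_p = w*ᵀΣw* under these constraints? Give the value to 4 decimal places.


x=Σ⁻¹μ = [1.1615  0.6377  1.3766  0.0717]
y=Σ⁻¹𝟙 = [14.8329  12.2481  9.4360  9.1862]
a=μᵀx=0.308054  b=𝟙ᵀx=3.247334  c=𝟙ᵀy=45.703218  D=ac−b²=3.533871
λ₁=(c·0.122−b)/D = (45.703218·0.122−3.247334)/3.533871 = 0.658897
λ₂=(a−b·0.122)/D = (0.308054−3.247334·0.122)/3.533871 = -0.024936
w* = 0.658897·x + -0.024936·y:
  w_0 = 0.658897·1.1615 + -0.024936·14.8329 = 0.3954  (Walmart)
  w_1 = 0.658897·0.6377 + -0.024936·12.2481 = 0.1147  (Intel)
  w_2 = 0.658897·1.3766 + -0.024936·9.4360 = 0.6717  (Lockheed)
  w_3 = 0.658897·0.0717 + -0.024936·9.1862 = -0.1819  (Raytheon)
Σw_i=1.0000  μᵀw=0.1220
σ²=wᵀΣw=λ₁·μ_p+λ₂ = 0.658897·0.122 + -0.024936 = 0.055449 ≈ 0.0554

0.0554


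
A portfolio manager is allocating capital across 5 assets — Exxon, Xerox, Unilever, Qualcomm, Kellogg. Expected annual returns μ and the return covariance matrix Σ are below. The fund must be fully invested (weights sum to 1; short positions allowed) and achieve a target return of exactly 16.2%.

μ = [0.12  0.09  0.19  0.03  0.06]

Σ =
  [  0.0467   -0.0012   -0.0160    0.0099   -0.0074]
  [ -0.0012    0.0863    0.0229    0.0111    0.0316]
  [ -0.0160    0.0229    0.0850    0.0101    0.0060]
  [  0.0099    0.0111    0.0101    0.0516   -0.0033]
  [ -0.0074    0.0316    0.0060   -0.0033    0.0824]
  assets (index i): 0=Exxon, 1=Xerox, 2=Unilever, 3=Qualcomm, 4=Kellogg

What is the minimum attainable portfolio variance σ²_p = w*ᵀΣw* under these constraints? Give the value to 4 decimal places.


u=Σ⁻¹μ = [3.8629  0.1145  2.9608  -0.7136  0.7870]
v=Σ⁻¹𝟙 = [25.6590  1.9050  13.6987  12.2100  13.2012]
a=μᵀu=1.062225  b=𝟙ᵀu=7.011659  c=𝟙ᵀv=66.673944  D=ac−b²=21.659397
λ₁=(c·0.162−b)/D = (66.673944·0.162−7.011659)/21.659397 = 0.174960
λ₂=(a−b·0.162)/D = (1.062225−7.011659·0.162)/21.659397 = -0.003401
w* = 0.174960·u + -0.003401·v:
  w_0 = 0.174960·3.8629 + -0.003401·25.6590 = 0.5886  (Exxon)
  w_1 = 0.174960·0.1145 + -0.003401·1.9050 = 0.0136  (Xerox)
  w_2 = 0.174960·2.9608 + -0.003401·13.6987 = 0.4714  (Unilever)
  w_3 = 0.174960·-0.7136 + -0.003401·12.2100 = -0.1664  (Qualcomm)
  w_4 = 0.174960·0.7870 + -0.003401·13.2012 = 0.0928  (Kellogg)
Σw_i=1.0000  μᵀw=0.1620
σ²=wᵀΣw=λ₁·μ_p+λ₂ = 0.174960·0.162 + -0.003401 = 0.024942 ≈ 0.0249

0.0249


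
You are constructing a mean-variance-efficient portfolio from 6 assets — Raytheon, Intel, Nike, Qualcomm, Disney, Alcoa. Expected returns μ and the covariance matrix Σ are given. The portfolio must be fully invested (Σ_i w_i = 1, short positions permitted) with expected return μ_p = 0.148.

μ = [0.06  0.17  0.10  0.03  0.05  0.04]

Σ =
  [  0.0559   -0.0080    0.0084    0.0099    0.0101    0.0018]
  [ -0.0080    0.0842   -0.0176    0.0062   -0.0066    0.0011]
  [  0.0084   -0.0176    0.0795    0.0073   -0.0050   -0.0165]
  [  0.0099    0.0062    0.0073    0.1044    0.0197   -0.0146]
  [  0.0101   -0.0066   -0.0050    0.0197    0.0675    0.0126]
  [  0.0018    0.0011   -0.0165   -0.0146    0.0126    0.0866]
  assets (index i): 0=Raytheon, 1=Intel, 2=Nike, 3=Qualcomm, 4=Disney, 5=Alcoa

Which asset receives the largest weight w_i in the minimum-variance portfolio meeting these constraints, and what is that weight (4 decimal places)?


Intel (0.6233)

x=Σ⁻¹μ = [1.0007  2.5958  1.9287  -0.1866  0.9284  0.6091]
y=Σ⁻¹𝟙 = [14.1326  17.2737  17.9607  5.7119  11.4862  13.7480]
a=μᵀx=0.759387  b=𝟙ᵀx=6.876146  c=𝟙ᵀy=80.313189  D=ac−b²=13.707374
λ₁=(c·0.148−b)/D = (80.313189·0.148−6.876146)/13.707374 = 0.365512
λ₂=(a−b·0.148)/D = (0.759387−6.876146·0.148)/13.707374 = -0.018843
w* = 0.365512·x + -0.018843·y:
  w_0 = 0.365512·1.0007 + -0.018843·14.1326 = 0.0995  (Raytheon)
  w_1 = 0.365512·2.5958 + -0.018843·17.2737 = 0.6233  (Intel)
  w_2 = 0.365512·1.9287 + -0.018843·17.9607 = 0.3665  (Nike)
  w_3 = 0.365512·-0.1866 + -0.018843·5.7119 = -0.1758  (Qualcomm)
  w_4 = 0.365512·0.9284 + -0.018843·11.4862 = 0.1229  (Disney)
  w_5 = 0.365512·0.6091 + -0.018843·13.7480 = -0.0364  (Alcoa)
Σw_i=1.0000  μᵀw=0.1480
σ²=wᵀΣw=λ₁·μ_p+λ₂ = 0.365512·0.148 + -0.018843 = 0.035253 ≈ 0.0353


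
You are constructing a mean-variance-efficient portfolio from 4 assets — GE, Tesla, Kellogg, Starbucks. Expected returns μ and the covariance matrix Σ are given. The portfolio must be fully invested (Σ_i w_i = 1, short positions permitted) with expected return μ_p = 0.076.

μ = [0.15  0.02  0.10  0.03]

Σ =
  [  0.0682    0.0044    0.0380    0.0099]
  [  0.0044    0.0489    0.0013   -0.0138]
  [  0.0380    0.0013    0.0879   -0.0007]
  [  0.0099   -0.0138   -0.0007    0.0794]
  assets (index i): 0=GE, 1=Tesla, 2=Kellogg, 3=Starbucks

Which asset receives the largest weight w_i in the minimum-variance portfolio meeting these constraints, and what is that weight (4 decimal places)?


GE (0.3310)

x=Σ⁻¹μ = [2.0073  0.2712  0.2673  0.1771]
y=Σ⁻¹𝟙 = [5.9886  24.2372  8.5577  16.1357]
a=μᵀx=0.338558  b=𝟙ᵀx=2.722870  c=𝟙ᵀy=54.919172  D=ac−b²=11.179295
λ₁=(c·0.076−b)/D = (54.919172·0.076−2.722870)/11.179295 = 0.129792
λ₂=(a−b·0.076)/D = (0.338558−2.722870·0.076)/11.179295 = 0.011774
w* = 0.129792·x + 0.011774·y:
  w_0 = 0.129792·2.0073 + 0.011774·5.9886 = 0.3310  (GE)
  w_1 = 0.129792·0.2712 + 0.011774·24.2372 = 0.3206  (Tesla)
  w_2 = 0.129792·0.2673 + 0.011774·8.5577 = 0.1354  (Kellogg)
  w_3 = 0.129792·0.1771 + 0.011774·16.1357 = 0.2130  (Starbucks)
Σw_i=1.0000  μᵀw=0.0760
σ²=wᵀΣw=λ₁·μ_p+λ₂ = 0.129792·0.076 + 0.011774 = 0.021638 ≈ 0.0216
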